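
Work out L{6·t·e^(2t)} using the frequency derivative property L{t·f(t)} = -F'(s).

L{e^(2t)} = 1/(s-2). By frequency derivative: L{t·e^(2t)} = -d/ds[1/(s-2)] = -(-1)/(s-2)² = 1/(s-2)². Then L{6·t·e^(2t)} = 6·1/(s-2)² = 6/(s-2)²

Final answer: 6/(s-2)²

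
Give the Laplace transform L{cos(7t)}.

L{cos(ωt)} = s/(s² + ω²), so L{cos(7t)} = s/(s² + 49)

Final answer: s/(s² + 49)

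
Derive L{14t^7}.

L{t^n} = n!/s^(n+1). So L{14t^7} = 14·7!/s^8 = 70560/s^8

Final answer: 70560/s^8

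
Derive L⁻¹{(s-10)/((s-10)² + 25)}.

Using frequency shift: L⁻¹{(s-a)/((s-a)² + b²)} = e^(at)cos(bt). Here a=10, b=5

Final answer: e^(10t)·cos(5t)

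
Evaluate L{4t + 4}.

L{4t + 4} = 4·L{t} + 4·L{1} = 4/s² + 4/s

Final answer: 4/s² + 4/s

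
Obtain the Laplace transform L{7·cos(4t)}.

L{cos(ωt)} = s/(s² + ω²), so L{cos(4t)} = s/(s² + 16). Then L{7·cos(4t)} = 7·s/(s² + 16) = 7s/(s² + 16)

Final answer: 7s/(s² + 16)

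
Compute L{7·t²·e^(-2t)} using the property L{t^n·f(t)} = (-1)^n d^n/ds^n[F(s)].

L{e^(-2t)} = 1/(s+2). d/ds[1/(s+2)] = -1/(s+2)². d²/ds²[1/(s+2)] = 2/(s+2)³. So L{t²·e^(-2t)} = (-1)² · 2/(s+2)³ = 2/(s+2)³. Then L{7·t²·e^(-2t)} = 7·2/(s+2)³ = 14/(s+2)³

Final answer: 14/(s+2)³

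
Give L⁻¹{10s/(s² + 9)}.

This is the form c·s/(s² + a²) with a = 3, c = 10. L⁻¹ = 10·cos(3t)

Final answer: 10·cos(3t)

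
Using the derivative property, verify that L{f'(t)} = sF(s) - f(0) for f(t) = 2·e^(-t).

f'(t) = -2e^(-t). Direct: L{f'(t)} = -2/(s+1). Property: s·2/(s+1) - 2 = (2s - 2(s+1))/(s+1) = -2/(s+1). ✓

Final answer: -2/(s+1)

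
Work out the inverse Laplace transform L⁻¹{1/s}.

L⁻¹{c/s} = c, so L⁻¹{1/s} = 1

Final answer: 1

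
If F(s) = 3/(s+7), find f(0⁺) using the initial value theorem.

f(0⁺) = lim_{s→∞} s·3/(s+7) = lim_{s→∞} 3s/(s+7) = 3

Final answer: 3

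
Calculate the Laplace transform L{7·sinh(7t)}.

L{sinh(ωt)} = ω/(s² - ω²), so L{sinh(7t)} = 7/(s² - 49). Then L{7·sinh(7t)} = 7·7/(s² - 49) = 49/(s² - 49)

Final answer: 49/(s² - 49)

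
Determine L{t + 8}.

L{t + 8} = L{t} + 8·L{1} = 1/s² + 8/s

Final answer: 1/s² + 8/s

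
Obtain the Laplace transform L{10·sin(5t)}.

L{sin(ωt)} = ω/(s² + ω²), so L{sin(5t)} = 5/(s² + 25). Then L{10·sin(5t)} = 10·5/(s² + 25) = 50/(s² + 25)

Final answer: 50/(s² + 25)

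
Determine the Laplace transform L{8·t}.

L{t^n} = n!/s^(n+1), so L{t} = 1/s^2. Then L{8·t} = 8·1/s^2 = 8/s^2

Final answer: 8/s^2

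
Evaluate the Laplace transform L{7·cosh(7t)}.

L{cosh(ωt)} = s/(s² - ω²), so L{cosh(7t)} = s/(s² - 49). Then L{7·cosh(7t)} = 7·s/(s² - 49) = 7s/(s² - 49)

Final answer: 7s/(s² - 49)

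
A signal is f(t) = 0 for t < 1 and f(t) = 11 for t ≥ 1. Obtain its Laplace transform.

f(t) = 11·u(t-1). L{u(t-1)} = e^(-s)/s, so L{f(t)} = 11·e^(-s)/s

Final answer: 11·e^(-s)/s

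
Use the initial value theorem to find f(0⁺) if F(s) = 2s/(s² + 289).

f(0⁺) = lim_{s→∞} s·2s/(s² + 289) = lim_{s→∞} 2s²/(s² + 289) = 2

Final answer: 2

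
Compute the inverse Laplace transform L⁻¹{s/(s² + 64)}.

L⁻¹{s/(s² + 64)} = cos(8t)

Final answer: cos(8t)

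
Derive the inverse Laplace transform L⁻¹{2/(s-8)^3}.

L⁻¹{n!/(s-a)^(n+1)} = t^n·e^(at) with n=2, a=8. So L⁻¹{2/(s-8)^3} = t^2·e^(8t)

Final answer: t^2·e^(8t)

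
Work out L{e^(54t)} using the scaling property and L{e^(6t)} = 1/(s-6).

Using L{f(at)} = (1/a)F(s/a) with a=9 and f(t) = e^(6t): L{e^(54t)} = (1/9) · 1/((s/9)-6) = (1/9) · 9/(s-54) = 1/(s-54)

Final answer: 1/(s-54)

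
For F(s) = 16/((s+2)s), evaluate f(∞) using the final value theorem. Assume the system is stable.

f(∞) = lim_{s→0} sF(s) = lim_{s→0} 16/(s+2) = 8

Final answer: 8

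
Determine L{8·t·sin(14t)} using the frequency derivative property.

L{sin(14t)} = 14/(s² + 196). By L{t·f(t)} = -F'(s): -d/ds[14/(s² + 196)] = -(14)·(-2s)/(s² + 196)² = 28s/(s² + 196)². Then L{8·t·sin(14t)} = 8·28s/(s² + 196)² = 224s/(s² + 196)²

Final answer: 224s/(s² + 196)²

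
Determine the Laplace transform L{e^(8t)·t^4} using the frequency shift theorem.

L{e^(at)·t^n} = n!/(s-a)^(n+1), so L{e^(8t)·t^4} = 24/(s-8)^5

Final answer: 24/(s-8)^5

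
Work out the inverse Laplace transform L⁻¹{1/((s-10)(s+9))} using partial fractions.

Decompose: A/(s-10) + B/(s+9). A = 1/19, B = -1/19. f(t) = (e^(10t) - e^(-9t))/19

Final answer: (e^(10t) - e^(-9t))/19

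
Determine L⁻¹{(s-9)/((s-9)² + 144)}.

Using frequency shift: L⁻¹{(s-a)/((s-a)² + b²)} = e^(at)cos(bt). Here a=9, b=12

Final answer: e^(9t)·cos(12t)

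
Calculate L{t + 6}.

L{t + 6} = L{t} + 6·L{1} = 1/s² + 6/s

Final answer: 1/s² + 6/s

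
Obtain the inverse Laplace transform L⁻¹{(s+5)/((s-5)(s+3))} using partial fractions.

Using partial fractions, f(t) = (10e^(5t) - 2e^(-3t))/8

Final answer: (10e^(5t) - 2e^(-3t))/8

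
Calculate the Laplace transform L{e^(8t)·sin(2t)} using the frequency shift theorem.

Frequency shift: L{e^(at)f(t)} = F(s-a). L{e^(8t)·sin(2t)} = 2/((s-8)² + 4)

Final answer: 2/((s-8)² + 4)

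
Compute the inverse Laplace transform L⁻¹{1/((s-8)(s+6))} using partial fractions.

Decompose: A/(s-8) + B/(s+6). A = 1/14, B = -1/14. f(t) = (e^(8t) - e^(-6t))/14

Final answer: (e^(8t) - e^(-6t))/14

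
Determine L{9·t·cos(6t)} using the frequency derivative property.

L{cos(6t)} = s/(s² + 36). Derivative: d/ds[s/(s² + 36)] = [(s² + 36) - s·2s]/(s² + 36)² = (36 - s²)/(s² + 36)². So L{t·cos(6t)} = -F'(s) = (s² - 36)/(s² + 36)². Then L{9·t·cos(6t)} = 9·(s² - 36)/(s² + 36)²

Final answer: 9·(s² - 36)/(s² + 36)²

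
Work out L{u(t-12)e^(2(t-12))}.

u(t-a)f(t-a) with f(t)=e^(2t). L{e^(2t)} = 1/(s-2). By time shift: e^(-12s)/(s-2)

Final answer: e^(-12s)/(s-2)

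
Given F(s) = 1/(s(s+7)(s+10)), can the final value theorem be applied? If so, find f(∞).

Poles of sF(s) = 1/((s+7)(s+10)) are at s = -7 and s = -10, both in the left half-plane. Theorem applies. f(∞) = lim_{s→0} sF(s) = 1/(7·10) = 1/70

Final answer: 1/70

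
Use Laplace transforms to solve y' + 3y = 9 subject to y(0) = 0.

sY + 3Y = 9/s. Y = 9/(s(s+3)). Partial fractions: Y = 3/s - 3/(s+3)

Final answer: y(t) = 3(1 - e^(-3t))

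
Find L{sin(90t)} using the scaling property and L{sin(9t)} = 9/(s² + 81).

Using L{f(at)} = (1/a)F(s/a) with a=10: L{sin(90t)} = (1/10) · 9/((s/10)² + 81) = (1/10) · 9·100/(s² + 8100) = 90/(s² + 8100)

Final answer: 90/(s² + 8100)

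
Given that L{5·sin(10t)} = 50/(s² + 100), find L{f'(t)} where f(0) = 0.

L{f'(t)} = s·F(s) - f(0) = s·50/(s² + 100) - 0 = 50s/(s² + 100)

Final answer: 50s/(s² + 100)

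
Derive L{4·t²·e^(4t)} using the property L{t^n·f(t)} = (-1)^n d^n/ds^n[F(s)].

L{e^(4t)} = 1/(s-4). d/ds[1/(s-4)] = -1/(s-4)². d²/ds²[1/(s-4)] = 2/(s-4)³. So L{t²·e^(4t)} = (-1)² · 2/(s-4)³ = 2/(s-4)³. Then L{4·t²·e^(4t)} = 4·2/(s-4)³ = 8/(s-4)³

Final answer: 8/(s-4)³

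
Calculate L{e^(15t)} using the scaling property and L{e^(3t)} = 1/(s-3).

Using L{f(at)} = (1/a)F(s/a) with a=5 and f(t) = e^(3t): L{e^(15t)} = (1/5) · 1/((s/5)-3) = (1/5) · 5/(s-15) = 1/(s-15)

Final answer: 1/(s-15)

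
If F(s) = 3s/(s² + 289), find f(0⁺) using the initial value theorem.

f(0⁺) = lim_{s→∞} s·3s/(s² + 289) = lim_{s→∞} 3s²/(s² + 289) = 3

Final answer: 3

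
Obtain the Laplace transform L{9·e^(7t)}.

L{e^(at)} = 1/(s-a), so L{e^(7t)} = 1/(s-7). Then L{9·e^(7t)} = 9/(s-7)

Final answer: 9/(s-7)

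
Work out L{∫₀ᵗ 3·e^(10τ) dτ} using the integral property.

L{∫₀ᵗ f(τ)dτ} = F(s)/s with F(s) = 3/(s-10), so L{∫₀ᵗ 3·e^(10τ) dτ} = 3/(s(s-10))

Final answer: 3/(s(s-10))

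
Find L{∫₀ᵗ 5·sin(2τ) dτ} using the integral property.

L{∫₀ᵗ f(τ)dτ} = F(s)/s with F(s) = 10/(s² + 4), so the result is (10/(s² + 4))/s = 10/(s(s² + 4))

Final answer: 10/(s(s² + 4))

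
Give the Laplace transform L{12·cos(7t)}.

L{cos(ωt)} = s/(s² + ω²), so L{cos(7t)} = s/(s² + 49). Then L{12·cos(7t)} = 12·s/(s² + 49) = 12s/(s² + 49)

Final answer: 12s/(s² + 49)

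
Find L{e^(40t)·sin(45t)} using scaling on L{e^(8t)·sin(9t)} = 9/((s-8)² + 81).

Scaling with a=5: L{e^(40t)·sin(45t)} = (1/5) · 9/((s/5-8)² + 81). Simplifying: 45/((s-40)² + 2025)

Final answer: 45/((s-40)² + 2025)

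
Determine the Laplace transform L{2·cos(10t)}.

L{cos(ωt)} = s/(s² + ω²), so L{cos(10t)} = s/(s² + 100). Then L{2·cos(10t)} = 2·s/(s² + 100) = 2s/(s² + 100)

Final answer: 2s/(s² + 100)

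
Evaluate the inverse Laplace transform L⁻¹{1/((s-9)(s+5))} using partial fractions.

Decompose: A/(s-9) + B/(s+5). A = 1/14, B = -1/14. f(t) = (e^(9t) - e^(-5t))/14

Final answer: (e^(9t) - e^(-5t))/14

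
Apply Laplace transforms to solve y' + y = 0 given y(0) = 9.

L{y'} + L{y} = 0. sY - 9 + Y = 0. Y(s+1) = 9. Y = 9/(s+1)

Final answer: y(t) = 9e^(-t)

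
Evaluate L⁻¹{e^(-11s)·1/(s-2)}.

L⁻¹{1/(s-2)} = e^(2t). By the time shift theorem, L⁻¹{e^(-as)F(s)} = u(t-a)f(t-a) with a=11, so L⁻¹{e^(-11s)·1/(s-2)} = u(t-11)·e^(2(t-11))

Final answer: u(t-11)·e^(2(t-11))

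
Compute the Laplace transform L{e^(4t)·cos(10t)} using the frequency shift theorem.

Frequency shift: L{e^(at)f(t)} = F(s-a). L{e^(4t)·cos(10t)} = (s-4)/((s-4)² + 100)

Final answer: (s-4)/((s-4)² + 100)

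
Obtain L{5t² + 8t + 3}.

L{5t² + 8t + 3} = 5·2/s³ + 8/s² + 3/s = 10/s³ + 8/s² + 3/s

Final answer: 10/s³ + 8/s² + 3/s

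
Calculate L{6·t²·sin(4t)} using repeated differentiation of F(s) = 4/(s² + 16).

F(s) = 4/(s² + 16). F'(s) = -8s/(s² + 16)². F''(s) = -8(16 - 3s²)/(s² + 16)³ = (24s² - 128)/(s² + 16)³. So L{t²·sin(4t)} = (-1)² F''(s) = (24s² - 128)/(s² + 16)³. Then L{6·t²·sin(4t)} = 6·(24s² - 128)/(s² + 16)³ = (144s² - 768)/(s² + 16)³

Final answer: (144s² - 768)/(s² + 16)³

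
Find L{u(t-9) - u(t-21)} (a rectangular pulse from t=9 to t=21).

L{u(t-a)} = e^(-as)/s. L{u(t-9) - u(t-21)} = (e^(-9s) - e^(-21s))/s

Final answer: (e^(-9s) - e^(-21s))/s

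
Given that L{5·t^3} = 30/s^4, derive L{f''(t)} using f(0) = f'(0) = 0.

L{f''(t)} = s²F(s) - sf(0) - f'(0) = s²·30/s^4 - 0 - 0 = 30/s^2

Final answer: 30/s^2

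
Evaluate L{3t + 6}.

L{3t + 6} = 3·L{t} + 6·L{1} = 3/s² + 6/s

Final answer: 3/s² + 6/s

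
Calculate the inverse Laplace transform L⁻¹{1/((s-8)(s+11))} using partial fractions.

Decompose: A/(s-8) + B/(s+11). A = 1/19, B = -1/19. f(t) = (e^(8t) - e^(-11t))/19

Final answer: (e^(8t) - e^(-11t))/19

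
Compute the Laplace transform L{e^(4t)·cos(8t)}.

L{e^(at)·cos(ωt)} = (s-a)/((s-a)² + ω²), so L{e^(4t)·cos(8t)} = (s-4)/((s-4)² + 64)

Final answer: (s-4)/((s-4)² + 64)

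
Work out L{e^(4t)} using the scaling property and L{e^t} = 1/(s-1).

Using L{f(at)} = (1/a)F(s/a) with a=4 and f(t) = e^t: L{e^(4t)} = (1/4) · 1/((s/4)-1) = (1/4) · 4/(s-4) = 1/(s-4)

Final answer: 1/(s-4)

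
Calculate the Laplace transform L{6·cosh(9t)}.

L{cosh(ωt)} = s/(s² - ω²), so L{cosh(9t)} = s/(s² - 81). Then L{6·cosh(9t)} = 6·s/(s² - 81) = 6s/(s² - 81)

Final answer: 6s/(s² - 81)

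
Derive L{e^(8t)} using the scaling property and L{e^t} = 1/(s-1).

Using L{f(at)} = (1/a)F(s/a) with a=8 and f(t) = e^t: L{e^(8t)} = (1/8) · 1/((s/8)-1) = (1/8) · 8/(s-8) = 1/(s-8)

Final answer: 1/(s-8)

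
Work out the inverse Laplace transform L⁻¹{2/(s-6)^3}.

L⁻¹{n!/(s-a)^(n+1)} = t^n·e^(at), so L⁻¹{2/(s-6)^3} = t^2·e^(6t)

Final answer: t^2·e^(6t)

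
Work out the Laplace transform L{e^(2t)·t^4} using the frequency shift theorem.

L{e^(at)·t^n} = n!/(s-a)^(n+1), so L{e^(2t)·t^4} = 24/(s-2)^5

Final answer: 24/(s-2)^5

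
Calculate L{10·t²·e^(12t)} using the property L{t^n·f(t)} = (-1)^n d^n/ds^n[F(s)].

L{e^(12t)} = 1/(s-12). d/ds[1/(s-12)] = -1/(s-12)². d²/ds²[1/(s-12)] = 2/(s-12)³. So L{t²·e^(12t)} = (-1)² · 2/(s-12)³ = 2/(s-12)³. Then L{10·t²·e^(12t)} = 10·2/(s-12)³ = 20/(s-12)³

Final answer: 20/(s-12)³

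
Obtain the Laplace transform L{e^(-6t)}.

L{e^(at)} = 1/(s-a), so L{e^(-6t)} = 1/(s+6)

Final answer: 1/(s+6)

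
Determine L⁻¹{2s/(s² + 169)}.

This is the form c·s/(s² + a²) with a = 13, c = 2. L⁻¹ = 2·cos(13t)

Final answer: 2·cos(13t)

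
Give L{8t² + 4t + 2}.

L{8t² + 4t + 2} = 8·2/s³ + 4/s² + 2/s = 16/s³ + 4/s² + 2/s

Final answer: 16/s³ + 4/s² + 2/s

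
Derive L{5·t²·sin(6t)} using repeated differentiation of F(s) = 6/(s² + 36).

F(s) = 6/(s² + 36). F'(s) = -12s/(s² + 36)². F''(s) = -12(36 - 3s²)/(s² + 36)³ = (36s² - 432)/(s² + 36)³. So L{t²·sin(6t)} = (-1)² F''(s) = (36s² - 432)/(s² + 36)³. Then L{5·t²·sin(6t)} = 5·(36s² - 432)/(s² + 36)³ = (180s² - 2160)/(s² + 36)³

Final answer: (180s² - 2160)/(s² + 36)³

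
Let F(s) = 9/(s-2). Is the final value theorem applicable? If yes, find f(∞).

sF(s) = 9s/(s-2) has a pole at s = 2 in the right half-plane. Theorem does NOT apply (unstable system; f(t) = 9·e^(2t) grows without bound).

Final answer: Not applicable (unstable)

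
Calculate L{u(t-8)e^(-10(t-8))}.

u(t-a)f(t-a) with f(t)=e^(-10t). L{e^(-10t)} = 1/(s+10). By time shift: e^(-8s)/(s+10)

Final answer: e^(-8s)/(s+10)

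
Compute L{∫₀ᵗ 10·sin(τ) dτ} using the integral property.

L{∫₀ᵗ f(τ)dτ} = F(s)/s with F(s) = 10/(s² + 1), so the result is (10/(s² + 1))/s = 10/(s(s² + 1))

Final answer: 10/(s(s² + 1))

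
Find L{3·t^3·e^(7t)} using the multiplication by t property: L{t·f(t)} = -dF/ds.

Using L{t^n·e^(at)} = n!/(s-a)^(n+1), L{t^3·e^(7t)} = 6/(s-7)^4, so L{3·t^3·e^(7t)} = 3·6/(s-7)^4 = 18/(s-7)^4

Final answer: 18/(s-7)^4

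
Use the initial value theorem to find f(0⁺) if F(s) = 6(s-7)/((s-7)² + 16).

f(0⁺) = lim_{s→∞} sF(s) = lim_{s→∞} 6s(s-7)/((s-7)² + 16) = 6

Final answer: 6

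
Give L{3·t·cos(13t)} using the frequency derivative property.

L{cos(13t)} = s/(s² + 169). Derivative: d/ds[s/(s² + 169)] = [(s² + 169) - s·2s]/(s² + 169)² = (169 - s²)/(s² + 169)². So L{t·cos(13t)} = -F'(s) = (s² - 169)/(s² + 169)². Then L{3·t·cos(13t)} = 3·(s² - 169)/(s² + 169)²

Final answer: 3·(s² - 169)/(s² + 169)²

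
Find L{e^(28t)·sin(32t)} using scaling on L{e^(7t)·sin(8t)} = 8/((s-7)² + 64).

Scaling with a=4: L{e^(28t)·sin(32t)} = (1/4) · 8/((s/4-7)² + 64). Simplifying: 32/((s-28)² + 1024)

Final answer: 32/((s-28)² + 1024)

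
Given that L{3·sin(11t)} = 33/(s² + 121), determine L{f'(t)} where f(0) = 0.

L{f'(t)} = s·F(s) - f(0) = s·33/(s² + 121) - 0 = 33s/(s² + 121)

Final answer: 33s/(s² + 121)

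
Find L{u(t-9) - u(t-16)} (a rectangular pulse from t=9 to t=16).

L{u(t-a)} = e^(-as)/s. L{u(t-9) - u(t-16)} = (e^(-9s) - e^(-16s))/s

Final answer: (e^(-9s) - e^(-16s))/s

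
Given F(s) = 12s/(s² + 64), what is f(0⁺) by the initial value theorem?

f(0⁺) = lim_{s→∞} s·12s/(s² + 64) = lim_{s→∞} 12s²/(s² + 64) = 12

Final answer: 12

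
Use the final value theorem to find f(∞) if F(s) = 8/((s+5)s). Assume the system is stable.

f(∞) = lim_{s→0} sF(s) = lim_{s→0} 8/(s+5) = 8/5

Final answer: 8/5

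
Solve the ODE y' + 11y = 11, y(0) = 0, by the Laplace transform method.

sY + 11Y = 11/s. Y = 11/(s(s+11)). Partial fractions: Y = 1/s - 1/(s+11)

Final answer: y(t) = (1 - e^(-11t))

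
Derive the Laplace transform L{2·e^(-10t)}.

L{e^(at)} = 1/(s-a), so L{e^(-10t)} = 1/(s+10). Then L{2·e^(-10t)} = 2/(s+10)

Final answer: 2/(s+10)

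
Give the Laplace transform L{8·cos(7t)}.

L{cos(ωt)} = s/(s² + ω²), so L{cos(7t)} = s/(s² + 49). Then L{8·cos(7t)} = 8·s/(s² + 49) = 8s/(s² + 49)

Final answer: 8s/(s² + 49)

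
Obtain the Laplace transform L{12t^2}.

L{12t^2} = 12 · L{t^2} = 12 · 2/s^3 = 24/s^3

Final answer: 24/s^3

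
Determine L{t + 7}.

L{t + 7} = L{t} + 7·L{1} = 1/s² + 7/s

Final answer: 1/s² + 7/s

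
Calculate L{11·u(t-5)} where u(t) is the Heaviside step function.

L{u(t-a)} = e^(-as)/s. Here a=5, so L{u(t-5)} = e^(-5s)/s, and L{11·u(t-5)} = 11·e^(-5s)/s

Final answer: 11·e^(-5s)/s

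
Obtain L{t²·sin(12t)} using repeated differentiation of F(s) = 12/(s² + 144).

F(s) = 12/(s² + 144). F'(s) = -24s/(s² + 144)². F''(s) = -24(144 - 3s²)/(s² + 144)³ = (72s² - 3456)/(s² + 144)³. So L{t²·sin(12t)} = (-1)² F''(s) = (72s² - 3456)/(s² + 144)³

Final answer: (72s² - 3456)/(s² + 144)³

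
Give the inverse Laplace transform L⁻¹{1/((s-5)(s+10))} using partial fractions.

Decompose: A/(s-5) + B/(s+10). A = 1/15, B = -1/15. f(t) = (e^(5t) - e^(-10t))/15

Final answer: (e^(5t) - e^(-10t))/15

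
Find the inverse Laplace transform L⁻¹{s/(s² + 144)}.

L⁻¹{s/(s² + 144)} = cos(12t)

Final answer: cos(12t)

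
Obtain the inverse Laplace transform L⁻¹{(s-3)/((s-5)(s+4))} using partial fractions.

Using partial fractions, f(t) = (2e^(5t) + 7e^(-4t))/9

Final answer: (2e^(5t) + 7e^(-4t))/9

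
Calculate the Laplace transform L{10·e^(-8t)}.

L{e^(at)} = 1/(s-a), so L{e^(-8t)} = 1/(s+8). Then L{10·e^(-8t)} = 10/(s+8)

Final answer: 10/(s+8)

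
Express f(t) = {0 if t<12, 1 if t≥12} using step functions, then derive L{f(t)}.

f(t) = u(t-12). L{u(t-12)} = e^(-12s)/s, so L{f(t)} = e^(-12s)/s

Final answer: e^(-12s)/s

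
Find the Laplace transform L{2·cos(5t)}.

L{cos(ωt)} = s/(s² + ω²), so L{cos(5t)} = s/(s² + 25). Then L{2·cos(5t)} = 2·s/(s² + 25) = 2s/(s² + 25)

Final answer: 2s/(s² + 25)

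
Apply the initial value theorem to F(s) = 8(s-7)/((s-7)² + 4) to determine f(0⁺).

f(0⁺) = lim_{s→∞} sF(s) = lim_{s→∞} 8s(s-7)/((s-7)² + 4) = 8

Final answer: 8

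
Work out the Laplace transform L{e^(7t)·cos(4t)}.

L{e^(at)·cos(ωt)} = (s-a)/((s-a)² + ω²), so L{e^(7t)·cos(4t)} = (s-7)/((s-7)² + 16)

Final answer: (s-7)/((s-7)² + 16)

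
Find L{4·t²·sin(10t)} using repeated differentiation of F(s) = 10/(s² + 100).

F(s) = 10/(s² + 100). F'(s) = -20s/(s² + 100)². F''(s) = -20(100 - 3s²)/(s² + 100)³ = (60s² - 2000)/(s² + 100)³. So L{t²·sin(10t)} = (-1)² F''(s) = (60s² - 2000)/(s² + 100)³. Then L{4·t²·sin(10t)} = 4·(60s² - 2000)/(s² + 100)³ = (240s² - 8000)/(s² + 100)³

Final answer: (240s² - 8000)/(s² + 100)³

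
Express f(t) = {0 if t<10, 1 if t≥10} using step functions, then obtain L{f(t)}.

f(t) = u(t-10). L{u(t-10)} = e^(-10s)/s, so L{f(t)} = e^(-10s)/s

Final answer: e^(-10s)/s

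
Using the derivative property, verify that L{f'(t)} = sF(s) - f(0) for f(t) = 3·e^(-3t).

f'(t) = -9e^(-3t). Direct: L{f'(t)} = -9/(s+3). Property: s·3/(s+3) - 3 = (3s - 3(s+3))/(s+3) = -9/(s+3). ✓

Final answer: -9/(s+3)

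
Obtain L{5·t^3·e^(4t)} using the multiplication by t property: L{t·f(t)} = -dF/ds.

Using L{t^n·e^(at)} = n!/(s-a)^(n+1), L{t^3·e^(4t)} = 6/(s-4)^4, so L{5·t^3·e^(4t)} = 5·6/(s-4)^4 = 30/(s-4)^4

Final answer: 30/(s-4)^4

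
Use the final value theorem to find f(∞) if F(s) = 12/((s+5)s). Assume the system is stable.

f(∞) = lim_{s→0} sF(s) = lim_{s→0} 12/(s+5) = 12/5

Final answer: 12/5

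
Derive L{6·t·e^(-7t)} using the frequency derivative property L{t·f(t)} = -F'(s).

L{e^(-7t)} = 1/(s+7). By frequency derivative: L{t·e^(-7t)} = -d/ds[1/(s+7)] = -(-1)/(s+7)² = 1/(s+7)². Then L{6·t·e^(-7t)} = 6·1/(s+7)² = 6/(s+7)²

Final answer: 6/(s+7)²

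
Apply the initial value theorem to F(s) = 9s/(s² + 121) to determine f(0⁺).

f(0⁺) = lim_{s→∞} s·9s/(s² + 121) = lim_{s→∞} 9s²/(s² + 121) = 9

Final answer: 9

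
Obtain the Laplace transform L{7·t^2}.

L{t^n} = n!/s^(n+1), so L{t^2} = 2/s^3. Then L{7·t^2} = 7·2/s^3 = 14/s^3

Final answer: 14/s^3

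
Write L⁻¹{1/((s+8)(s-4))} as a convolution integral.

1/((s+8)(s-4)) = (1/(s+8))·(1/(s-4)) = L{e^(-8t)}·L{e^(4t)}. So f(t) = e^(-8t)*e^(4t) = ∫₀ᵗ e^(-8τ)·e^(4(t-τ)) dτ

Final answer: ∫₀ᵗ e^(-8τ)·e^(4(t-τ)) dτ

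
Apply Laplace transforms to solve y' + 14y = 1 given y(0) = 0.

sY + 14Y = 1/s. Y = 1/(s(s+14)). Partial fractions: Y = 1/14/s - 1/14/(s+14)

Final answer: y(t) = 1/14(1 - e^(-14t))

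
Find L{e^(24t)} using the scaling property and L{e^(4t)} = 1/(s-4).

Using L{f(at)} = (1/a)F(s/a) with a=6 and f(t) = e^(4t): L{e^(24t)} = (1/6) · 1/((s/6)-4) = (1/6) · 6/(s-24) = 1/(s-24)

Final answer: 1/(s-24)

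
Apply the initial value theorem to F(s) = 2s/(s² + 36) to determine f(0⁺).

f(0⁺) = lim_{s→∞} s·2s/(s² + 36) = lim_{s→∞} 2s²/(s² + 36) = 2

Final answer: 2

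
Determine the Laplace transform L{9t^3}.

L{9t^3} = 9 · L{t^3} = 9 · 6/s^4 = 54/s^4

Final answer: 54/s^4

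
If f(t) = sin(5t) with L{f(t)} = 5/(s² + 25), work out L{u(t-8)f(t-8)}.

Time shift theorem: L{u(t-a)f(t-a)} = e^(-as)F(s). Here a=8, F(s) = 5/(s² + 25), so L{u(t-8)f(t-8)} = e^(-8s)·5/(s² + 25)

Final answer: e^(-8s)·5/(s² + 25)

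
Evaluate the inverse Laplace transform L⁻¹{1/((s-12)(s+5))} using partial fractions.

Decompose: A/(s-12) + B/(s+5). A = 1/17, B = -1/17. f(t) = (e^(12t) - e^(-5t))/17

Final answer: (e^(12t) - e^(-5t))/17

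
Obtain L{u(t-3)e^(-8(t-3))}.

u(t-a)f(t-a) with f(t)=e^(-8t). L{e^(-8t)} = 1/(s+8). By time shift: e^(-3s)/(s+8)

Final answer: e^(-3s)/(s+8)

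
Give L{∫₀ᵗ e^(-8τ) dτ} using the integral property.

L{∫₀ᵗ f(τ)dτ} = F(s)/s with F(s) = 1/(s+8), so L{∫₀ᵗ e^(-8τ) dτ} = 1/(s(s+8))

Final answer: 1/(s(s+8))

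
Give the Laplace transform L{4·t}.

L{t^n} = n!/s^(n+1), so L{t} = 1/s^2. Then L{4·t} = 4·1/s^2 = 4/s^2

Final answer: 4/s^2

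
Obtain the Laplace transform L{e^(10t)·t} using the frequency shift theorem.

L{e^(at)·t^n} = n!/(s-a)^(n+1), so L{e^(10t)·t} = 1/(s-10)^2

Final answer: 1/(s-10)^2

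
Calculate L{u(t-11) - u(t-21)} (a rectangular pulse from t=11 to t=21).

L{u(t-a)} = e^(-as)/s. L{u(t-11) - u(t-21)} = (e^(-11s) - e^(-21s))/s

Final answer: (e^(-11s) - e^(-21s))/s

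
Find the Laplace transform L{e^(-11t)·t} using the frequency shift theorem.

L{e^(at)·t^n} = n!/(s-a)^(n+1), so L{e^(-11t)·t} = 1/(s+11)^2

Final answer: 1/(s+11)^2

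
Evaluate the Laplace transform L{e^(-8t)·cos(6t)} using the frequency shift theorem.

Frequency shift: L{e^(at)f(t)} = F(s-a). L{e^(-8t)·cos(6t)} = (s+8)/((s+8)² + 36)

Final answer: (s+8)/((s+8)² + 36)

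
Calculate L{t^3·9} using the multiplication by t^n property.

L{9} = 9/s. d^1/ds^1[1/s] = -1/s². d^2/ds^2[1/s] = 2/s^3. d^3/ds^3[1/s] = -6/s^4. So L{t^3} = (-1)^{3}·-6/s^4 = 6/s^4. Then L{t^3·9} = 9·6/s^4 = 54/s^4

Final answer: 54/s^4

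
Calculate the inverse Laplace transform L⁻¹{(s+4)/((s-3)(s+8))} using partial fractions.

Using partial fractions, f(t) = (7e^(3t) + 4e^(-8t))/11

Final answer: (7e^(3t) + 4e^(-8t))/11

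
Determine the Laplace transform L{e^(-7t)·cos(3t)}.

L{e^(at)·cos(ωt)} = (s-a)/((s-a)² + ω²), so L{e^(-7t)·cos(3t)} = (s+7)/((s+7)² + 9)

Final answer: (s+7)/((s+7)² + 9)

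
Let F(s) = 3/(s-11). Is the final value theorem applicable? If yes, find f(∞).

sF(s) = 3s/(s-11) has a pole at s = 11 in the right half-plane. Theorem does NOT apply (unstable system; f(t) = 3·e^(11t) grows without bound).

Final answer: Not applicable (unstable)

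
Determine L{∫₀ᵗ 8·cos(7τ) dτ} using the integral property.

L{∫₀ᵗ f(τ)dτ} = F(s)/s with F(s) = 8s/(s² + 49), so the result is (8s/(s² + 49))/s = 8/(s² + 49)

Final answer: 8/(s² + 49)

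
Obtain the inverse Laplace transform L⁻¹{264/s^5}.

L⁻¹{n!/s^(n+1)} = t^n with n=4. So L⁻¹{24/s^5} = t^4, and L⁻¹{264/s^5} = (264/24)·t^4 = 11·t^4

Final answer: 11·t^4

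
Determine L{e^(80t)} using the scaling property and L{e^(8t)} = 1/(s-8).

Using L{f(at)} = (1/a)F(s/a) with a=10 and f(t) = e^(8t): L{e^(80t)} = (1/10) · 1/((s/10)-8) = (1/10) · 10/(s-80) = 1/(s-80)

Final answer: 1/(s-80)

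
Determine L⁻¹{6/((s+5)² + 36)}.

Form: b/((s-a)² + b²) → e^(at)sin(bt). With a=-5, b=6

Final answer: e^(-5t)·sin(6t)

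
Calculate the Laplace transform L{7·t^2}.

L{t^n} = n!/s^(n+1), so L{t^2} = 2/s^3. Then L{7·t^2} = 7·2/s^3 = 14/s^3

Final answer: 14/s^3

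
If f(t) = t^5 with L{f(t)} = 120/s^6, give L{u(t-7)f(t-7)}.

Time shift theorem: L{u(t-a)f(t-a)} = e^(-as)F(s). Here a=7, F(s) = 120/s^6, so L{u(t-7)f(t-7)} = e^(-7s)·120/s^6

Final answer: e^(-7s)·120/s^6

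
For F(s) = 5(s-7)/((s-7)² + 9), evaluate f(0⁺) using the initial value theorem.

f(0⁺) = lim_{s→∞} sF(s) = lim_{s→∞} 5s(s-7)/((s-7)² + 9) = 5

Final answer: 5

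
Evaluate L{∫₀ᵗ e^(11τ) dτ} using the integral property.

L{∫₀ᵗ f(τ)dτ} = F(s)/s with F(s) = 1/(s-11), so L{∫₀ᵗ e^(11τ) dτ} = 1/(s(s-11))

Final answer: 1/(s(s-11))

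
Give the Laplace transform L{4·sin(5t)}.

L{sin(ωt)} = ω/(s² + ω²), so L{sin(5t)} = 5/(s² + 25). Then L{4·sin(5t)} = 4·5/(s² + 25) = 20/(s² + 25)

Final answer: 20/(s² + 25)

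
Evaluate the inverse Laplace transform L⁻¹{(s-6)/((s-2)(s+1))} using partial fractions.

Using partial fractions, f(t) = (-4e^(2t) + 7e^(-t))/3

Final answer: (-4e^(2t) + 7e^(-t))/3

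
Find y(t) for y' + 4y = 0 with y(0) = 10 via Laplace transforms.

L{y'} + 4L{y} = 0. sY - 10 + 4Y = 0. Y(s+4) = 10. Y = 10/(s+4)

Final answer: y(t) = 10e^(-4t)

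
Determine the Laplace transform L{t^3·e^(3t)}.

L{t^n·e^(at)} = n!/(s-a)^(n+1), so L{t^3·e^(3t)} = 6/(s-3)^4

Final answer: 6/(s-3)^4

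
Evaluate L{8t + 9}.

L{8t + 9} = 8·L{t} + 9·L{1} = 8/s² + 9/s

Final answer: 8/s² + 9/s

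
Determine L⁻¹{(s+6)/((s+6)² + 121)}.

Using frequency shift: L⁻¹{(s-a)/((s-a)² + b²)} = e^(at)cos(bt). Here a=-6, b=11

Final answer: e^(-6t)·cos(11t)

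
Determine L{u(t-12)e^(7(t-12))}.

u(t-a)f(t-a) with f(t)=e^(7t). L{e^(7t)} = 1/(s-7). By time shift: e^(-12s)/(s-7)

Final answer: e^(-12s)/(s-7)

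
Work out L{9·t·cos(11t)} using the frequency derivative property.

L{cos(11t)} = s/(s² + 121). Derivative: d/ds[s/(s² + 121)] = [(s² + 121) - s·2s]/(s² + 121)² = (121 - s²)/(s² + 121)². So L{t·cos(11t)} = -F'(s) = (s² - 121)/(s² + 121)². Then L{9·t·cos(11t)} = 9·(s² - 121)/(s² + 121)²

Final answer: 9·(s² - 121)/(s² + 121)²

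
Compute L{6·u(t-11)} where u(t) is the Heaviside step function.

L{u(t-a)} = e^(-as)/s. Here a=11, so L{u(t-11)} = e^(-11s)/s, and L{6·u(t-11)} = 6·e^(-11s)/s

Final answer: 6·e^(-11s)/s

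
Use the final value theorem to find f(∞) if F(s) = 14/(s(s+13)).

f(∞) = lim_{s→0} s·14/(s(s+13)) = lim_{s→0} 14/(s+13) = 14/13 = 14/13

Final answer: 14/13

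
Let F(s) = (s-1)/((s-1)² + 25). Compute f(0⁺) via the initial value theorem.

f(0⁺) = lim_{s→∞} sF(s) = lim_{s→∞} s(s-1)/((s-1)² + 25) = 1

Final answer: 1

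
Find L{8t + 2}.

L{8t + 2} = 8·L{t} + 2·L{1} = 8/s² + 2/s

Final answer: 8/s² + 2/s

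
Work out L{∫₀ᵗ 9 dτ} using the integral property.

L{∫₀ᵗ f(τ)dτ} = F(s)/s with f(t) = 9. F(s) = 9/s, so L{∫₀ᵗ 9 dτ} = (9/s)/s = 9/s². (Check: ∫₀ᵗ 9 dτ = 9t.)

Final answer: 9/s²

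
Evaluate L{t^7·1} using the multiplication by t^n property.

L{1} = 1/s. d^1/ds^1[1/s] = -1/s². d^2/ds^2[1/s] = 2/s^3. d^3/ds^3[1/s] = -6/s^4. d^4/ds^4[1/s] = 24/s^5. d^5/ds^5[1/s] = -120/s^6. d^6/ds^6[1/s] = 720/s^7. d^7/ds^7[1/s] = -5040/s^8. So L{t^7} = (-1)^{7}·-5040/s^8 = 5040/s^8

Final answer: 5040/s^8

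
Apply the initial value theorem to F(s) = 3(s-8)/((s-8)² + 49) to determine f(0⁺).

f(0⁺) = lim_{s→∞} sF(s) = lim_{s→∞} 3s(s-8)/((s-8)² + 49) = 3

Final answer: 3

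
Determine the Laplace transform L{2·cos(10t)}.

L{cos(ωt)} = s/(s² + ω²), so L{cos(10t)} = s/(s² + 100). Then L{2·cos(10t)} = 2·s/(s² + 100) = 2s/(s² + 100)

Final answer: 2s/(s² + 100)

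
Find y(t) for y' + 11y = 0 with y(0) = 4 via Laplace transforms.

L{y'} + 11L{y} = 0. sY - 4 + 11Y = 0. Y(s+11) = 4. Y = 4/(s+11)

Final answer: y(t) = 4e^(-11t)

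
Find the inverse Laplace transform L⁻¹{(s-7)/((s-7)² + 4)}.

Using frequency shift, L⁻¹{(s-7)/((s-7)² + 4)} = e^(7t)·cos(2t)

Final answer: e^(7t)·cos(2t)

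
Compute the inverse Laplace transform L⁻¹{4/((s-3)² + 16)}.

Using frequency shift, L⁻¹{4/((s-3)² + 16)} = e^(3t)·sin(4t)

Final answer: e^(3t)·sin(4t)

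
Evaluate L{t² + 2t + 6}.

L{t² + 2t + 6} = 2/s³ + 2/s² + 6/s = 2/s³ + 2/s² + 6/s

Final answer: 2/s³ + 2/s² + 6/s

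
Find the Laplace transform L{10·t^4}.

L{t^n} = n!/s^(n+1), so L{t^4} = 24/s^5. Then L{10·t^4} = 10·24/s^5 = 240/s^5

Final answer: 240/s^5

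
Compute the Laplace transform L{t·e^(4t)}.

L{t^n·e^(at)} = n!/(s-a)^(n+1), so L{t·e^(4t)} = 1/(s-4)^2

Final answer: 1/(s-4)^2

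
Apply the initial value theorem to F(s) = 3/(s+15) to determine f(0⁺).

f(0⁺) = lim_{s→∞} s·3/(s+15) = lim_{s→∞} 3s/(s+15) = 3

Final answer: 3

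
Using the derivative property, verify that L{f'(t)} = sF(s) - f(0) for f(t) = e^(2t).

f'(t) = 2e^(2t). Direct: L{f'(t)} = 2/(s-2). Property: s·1/(s-2) - 1 = (s - (s-2))/(s-2) = 2/(s-2). ✓

Final answer: 2/(s-2)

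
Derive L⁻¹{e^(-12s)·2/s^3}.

L⁻¹{2/s^3} = t^2. By the time shift theorem, L⁻¹{e^(-as)F(s)} = u(t-a)f(t-a) with a=12, so L⁻¹{e^(-12s)·2/s^3} = u(t-12)·(t-12)^2

Final answer: u(t-12)·(t-12)^2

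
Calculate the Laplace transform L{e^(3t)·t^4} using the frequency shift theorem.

L{e^(at)·t^n} = n!/(s-a)^(n+1), so L{e^(3t)·t^4} = 24/(s-3)^5

Final answer: 24/(s-3)^5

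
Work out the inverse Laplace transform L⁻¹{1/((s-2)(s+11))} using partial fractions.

Decompose: A/(s-2) + B/(s+11). A = 1/13, B = -1/13. f(t) = (e^(2t) - e^(-11t))/13

Final answer: (e^(2t) - e^(-11t))/13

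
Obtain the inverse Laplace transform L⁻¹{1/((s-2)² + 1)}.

Using frequency shift, L⁻¹{1/((s-2)² + 1)} = e^(2t)·sin(t)

Final answer: e^(2t)·sin(t)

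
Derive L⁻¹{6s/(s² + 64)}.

This is the form c·s/(s² + a²) with a = 8, c = 6. L⁻¹ = 6·cos(8t)

Final answer: 6·cos(8t)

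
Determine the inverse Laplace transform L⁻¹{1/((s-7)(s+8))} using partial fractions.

Decompose: A/(s-7) + B/(s+8). A = 1/15, B = -1/15. f(t) = (e^(7t) - e^(-8t))/15

Final answer: (e^(7t) - e^(-8t))/15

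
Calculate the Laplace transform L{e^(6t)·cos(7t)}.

L{e^(at)·cos(ωt)} = (s-a)/((s-a)² + ω²), so L{e^(6t)·cos(7t)} = (s-6)/((s-6)² + 49)

Final answer: (s-6)/((s-6)² + 49)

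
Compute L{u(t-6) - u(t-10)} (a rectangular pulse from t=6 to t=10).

L{u(t-a)} = e^(-as)/s. L{u(t-6) - u(t-10)} = (e^(-6s) - e^(-10s))/s

Final answer: (e^(-6s) - e^(-10s))/s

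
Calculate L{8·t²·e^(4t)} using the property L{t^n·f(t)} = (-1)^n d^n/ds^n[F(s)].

L{e^(4t)} = 1/(s-4). d/ds[1/(s-4)] = -1/(s-4)². d²/ds²[1/(s-4)] = 2/(s-4)³. So L{t²·e^(4t)} = (-1)² · 2/(s-4)³ = 2/(s-4)³. Then L{8·t²·e^(4t)} = 8·2/(s-4)³ = 16/(s-4)³

Final answer: 16/(s-4)³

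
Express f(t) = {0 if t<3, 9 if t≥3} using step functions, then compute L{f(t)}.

f(t) = 9·u(t-3). L{u(t-3)} = e^(-3s)/s, so L{f(t)} = 9·e^(-3s)/s

Final answer: 9·e^(-3s)/s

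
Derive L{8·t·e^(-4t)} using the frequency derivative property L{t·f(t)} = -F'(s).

L{e^(-4t)} = 1/(s+4). By frequency derivative: L{t·e^(-4t)} = -d/ds[1/(s+4)] = -(-1)/(s+4)² = 1/(s+4)². Then L{8·t·e^(-4t)} = 8·1/(s+4)² = 8/(s+4)²

Final answer: 8/(s+4)²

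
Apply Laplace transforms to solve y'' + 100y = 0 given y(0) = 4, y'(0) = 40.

L{y''} + 100L{y} = 0. s²Y - 4s - 40 + 100Y = 0. Y(s² + 100) = 4s + 40. Y = (4s + 40)/(s² + 100). Inverting: y(t) = 4cos(10t) + 4sin(10t)

Final answer: y(t) = 4cos(10t) + 4sin(10t)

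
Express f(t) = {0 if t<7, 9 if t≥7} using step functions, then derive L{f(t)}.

f(t) = 9·u(t-7). L{u(t-7)} = e^(-7s)/s, so L{f(t)} = 9·e^(-7s)/s

Final answer: 9·e^(-7s)/s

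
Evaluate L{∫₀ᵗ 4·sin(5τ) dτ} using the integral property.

L{∫₀ᵗ f(τ)dτ} = F(s)/s with F(s) = 20/(s² + 25), so the result is (20/(s² + 25))/s = 20/(s(s² + 25))

Final answer: 20/(s(s² + 25))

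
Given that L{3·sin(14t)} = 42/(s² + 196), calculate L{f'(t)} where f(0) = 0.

L{f'(t)} = s·F(s) - f(0) = s·42/(s² + 196) - 0 = 42s/(s² + 196)

Final answer: 42s/(s² + 196)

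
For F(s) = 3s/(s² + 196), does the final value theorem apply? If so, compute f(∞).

The final value theorem requires all poles of sF(s) in the left half-plane. sF(s) = 3s²/(s² + 196) has poles at s = ±14i (imaginary axis). Theorem does NOT apply (oscillatory system).

Final answer: Not applicable (oscillatory)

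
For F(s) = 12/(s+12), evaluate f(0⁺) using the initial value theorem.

f(0⁺) = lim_{s→∞} s·12/(s+12) = lim_{s→∞} 12s/(s+12) = 12

Final answer: 12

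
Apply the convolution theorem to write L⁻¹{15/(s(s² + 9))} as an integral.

15/(s(s² + 9)) = (1/s)·(15/(s² + 9)) = L{1}·L{5·sin(3t)}. So f(t) = 1*(5·sin(3t)) = ∫₀ᵗ 5·sin(3τ) dτ

Final answer: ∫₀ᵗ 5·sin(3τ) dτ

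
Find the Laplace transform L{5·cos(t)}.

L{cos(ωt)} = s/(s² + ω²), so L{cos(t)} = s/(s² + 1). Then L{5·cos(t)} = 5·s/(s² + 1) = 5s/(s² + 1)

Final answer: 5s/(s² + 1)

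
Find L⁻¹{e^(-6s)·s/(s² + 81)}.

L⁻¹{s/(s² + 81)} = cos(9t). By the time shift theorem, L⁻¹{e^(-as)F(s)} = u(t-a)f(t-a) with a=6, so L⁻¹{e^(-6s)·s/(s² + 81)} = u(t-6)·cos(9(t-6))

Final answer: u(t-6)·cos(9(t-6))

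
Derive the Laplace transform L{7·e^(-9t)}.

L{e^(at)} = 1/(s-a), so L{e^(-9t)} = 1/(s+9). Then L{7·e^(-9t)} = 7/(s+9)

Final answer: 7/(s+9)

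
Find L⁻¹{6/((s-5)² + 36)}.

Form: b/((s-a)² + b²) → e^(at)sin(bt). With a=5, b=6

Final answer: e^(5t)·sin(6t)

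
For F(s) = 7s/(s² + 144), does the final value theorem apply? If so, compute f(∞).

The final value theorem requires all poles of sF(s) in the left half-plane. sF(s) = 7s²/(s² + 144) has poles at s = ±12i (imaginary axis). Theorem does NOT apply (oscillatory system).

Final answer: Not applicable (oscillatory)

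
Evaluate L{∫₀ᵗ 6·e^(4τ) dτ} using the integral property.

L{∫₀ᵗ f(τ)dτ} = F(s)/s with F(s) = 6/(s-4), so L{∫₀ᵗ 6·e^(4τ) dτ} = 6/(s(s-4))

Final answer: 6/(s(s-4))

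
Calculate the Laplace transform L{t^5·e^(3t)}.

L{t^n·e^(at)} = n!/(s-a)^(n+1), so L{t^5·e^(3t)} = 120/(s-3)^6

Final answer: 120/(s-3)^6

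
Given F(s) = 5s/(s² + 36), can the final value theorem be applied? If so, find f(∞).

The final value theorem requires all poles of sF(s) in the left half-plane. sF(s) = 5s²/(s² + 36) has poles at s = ±6i (imaginary axis). Theorem does NOT apply (oscillatory system).

Final answer: Not applicable (oscillatory)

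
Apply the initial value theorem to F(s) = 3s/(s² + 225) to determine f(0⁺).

f(0⁺) = lim_{s→∞} s·3s/(s² + 225) = lim_{s→∞} 3s²/(s² + 225) = 3

Final answer: 3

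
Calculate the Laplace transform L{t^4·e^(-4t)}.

L{t^n·e^(at)} = n!/(s-a)^(n+1), so L{t^4·e^(-4t)} = 24/(s+4)^5

Final answer: 24/(s+4)^5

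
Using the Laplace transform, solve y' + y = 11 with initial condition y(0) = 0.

sY + Y = 11/s. Y = 11/(s(s+1)). Partial fractions: Y = 11/s - 11/(s+1)

Final answer: y(t) = 11(1 - e^(-t))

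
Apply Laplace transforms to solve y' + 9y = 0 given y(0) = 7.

L{y'} + 9L{y} = 0. sY - 7 + 9Y = 0. Y(s+9) = 7. Y = 7/(s+9)

Final answer: y(t) = 7e^(-9t)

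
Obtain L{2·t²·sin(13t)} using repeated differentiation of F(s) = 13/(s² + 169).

F(s) = 13/(s² + 169). F'(s) = -26s/(s² + 169)². F''(s) = -26(169 - 3s²)/(s² + 169)³ = (78s² - 4394)/(s² + 169)³. So L{t²·sin(13t)} = (-1)² F''(s) = (78s² - 4394)/(s² + 169)³. Then L{2·t²·sin(13t)} = 2·(78s² - 4394)/(s² + 169)³ = (156s² - 8788)/(s² + 169)³

Final answer: (156s² - 8788)/(s² + 169)³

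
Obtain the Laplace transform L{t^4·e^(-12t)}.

L{t^n·e^(at)} = n!/(s-a)^(n+1), so L{t^4·e^(-12t)} = 24/(s+12)^5

Final answer: 24/(s+12)^5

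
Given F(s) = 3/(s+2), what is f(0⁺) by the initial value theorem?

f(0⁺) = lim_{s→∞} s·3/(s+2) = lim_{s→∞} 3s/(s+2) = 3

Final answer: 3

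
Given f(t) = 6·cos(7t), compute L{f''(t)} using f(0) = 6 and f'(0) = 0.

F(s) = 6s/(s² + 49). L{f''(t)} = s²F(s) - sf(0) - f'(0) = 6s³/(s² + 49) - 6s = (6s³ - 6s(s² + 49))/(s² + 49) = -294s/(s² + 49)

Final answer: -294s/(s² + 49)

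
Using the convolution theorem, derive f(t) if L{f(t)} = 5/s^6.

5/s^6 = (5/s)·(1/s^5) = L{5}·L{t^4/24}. By convolution, f(t) = 5*t^4/24 = ∫₀ᵗ 5·τ^4/24 dτ = 5·t^5/120

Final answer: 5·t^5/120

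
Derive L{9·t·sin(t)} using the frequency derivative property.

L{sin(t)} = 1/(s² + 1). By L{t·f(t)} = -F'(s): -d/ds[1/(s² + 1)] = -(1)·(-2s)/(s² + 1)² = 2s/(s² + 1)². Then L{9·t·sin(t)} = 9·2s/(s² + 1)² = 18s/(s² + 1)²

Final answer: 18s/(s² + 1)²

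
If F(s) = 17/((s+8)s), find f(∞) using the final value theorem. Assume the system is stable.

f(∞) = lim_{s→0} sF(s) = lim_{s→0} 17/(s+8) = 17/8

Final answer: 17/8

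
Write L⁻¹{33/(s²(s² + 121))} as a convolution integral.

33/(s²(s² + 121)) = (1/s²)·(33/(s² + 121)) = L{t}·L{3·sin(11t)}. So f(t) = t*(3·sin(11t)) = ∫₀ᵗ 3τ·sin(11(t-τ)) dτ

Final answer: ∫₀ᵗ 3τ·sin(11(t-τ)) dτ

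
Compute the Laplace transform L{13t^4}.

L{13t^4} = 13 · L{t^4} = 13 · 24/s^5 = 312/s^5

Final answer: 312/s^5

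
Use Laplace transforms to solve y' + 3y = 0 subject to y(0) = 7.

L{y'} + 3L{y} = 0. sY - 7 + 3Y = 0. Y(s+3) = 7. Y = 7/(s+3)

Final answer: y(t) = 7e^(-3t)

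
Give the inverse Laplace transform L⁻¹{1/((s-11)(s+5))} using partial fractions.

Decompose: A/(s-11) + B/(s+5). A = 1/16, B = -1/16. f(t) = (e^(11t) - e^(-5t))/16

Final answer: (e^(11t) - e^(-5t))/16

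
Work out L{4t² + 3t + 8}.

L{4t² + 3t + 8} = 4·2/s³ + 3/s² + 8/s = 8/s³ + 3/s² + 8/s

Final answer: 8/s³ + 3/s² + 8/s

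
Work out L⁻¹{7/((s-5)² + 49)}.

Form: b/((s-a)² + b²) → e^(at)sin(bt). With a=5, b=7

Final answer: e^(5t)·sin(7t)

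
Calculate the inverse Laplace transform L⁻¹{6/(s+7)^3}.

L⁻¹{n!/(s-a)^(n+1)} = t^n·e^(at) with n=2, a=-7. So L⁻¹{2/(s+7)^3} = t^2·e^(-7t), and L⁻¹{6/(s+7)^3} = (6/2)·t^2·e^(-7t) = 3·t^2·e^(-7t)

Final answer: 3·t^2·e^(-7t)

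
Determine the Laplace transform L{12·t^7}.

L{t^n} = n!/s^(n+1), so L{t^7} = 5040/s^8. Then L{12·t^7} = 12·5040/s^8 = 60480/s^8

Final answer: 60480/s^8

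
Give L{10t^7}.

L{t^n} = n!/s^(n+1). So L{10t^7} = 10·7!/s^8 = 50400/s^8

Final answer: 50400/s^8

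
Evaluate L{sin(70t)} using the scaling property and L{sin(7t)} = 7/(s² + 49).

Using L{f(at)} = (1/a)F(s/a) with a=10: L{sin(70t)} = (1/10) · 7/((s/10)² + 49) = (1/10) · 7·100/(s² + 4900) = 70/(s² + 4900)

Final answer: 70/(s² + 4900)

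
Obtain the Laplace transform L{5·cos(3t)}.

L{cos(ωt)} = s/(s² + ω²), so L{cos(3t)} = s/(s² + 9). Then L{5·cos(3t)} = 5·s/(s² + 9) = 5s/(s² + 9)

Final answer: 5s/(s² + 9)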